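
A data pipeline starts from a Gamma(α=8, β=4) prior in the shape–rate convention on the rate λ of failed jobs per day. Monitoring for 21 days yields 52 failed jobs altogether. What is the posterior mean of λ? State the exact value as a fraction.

12/5

Total count 52 over total exposure 21 days.
Conjugate update: add total count to the shape and total exposure to the rate, giving Gamma(60, 25).
Posterior mean = α'/β' = 60/25 = 12/5.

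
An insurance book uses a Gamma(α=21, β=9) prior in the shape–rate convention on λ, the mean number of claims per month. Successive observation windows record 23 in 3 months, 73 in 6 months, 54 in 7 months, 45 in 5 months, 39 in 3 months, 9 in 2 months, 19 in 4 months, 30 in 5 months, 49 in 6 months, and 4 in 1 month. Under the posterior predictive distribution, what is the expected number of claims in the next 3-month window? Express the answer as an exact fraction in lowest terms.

Total count: 23 + 73 + 54 + 45 + 39 + 9 + 19 + 30 + 49 + 4 = 345.
Total exposure: 3 + 6 + 7 + 5 + 3 + 2 + 4 + 5 + 6 + 1 = 42 months.
Conjugate update: add total count to the shape and total exposure to the rate, giving Gamma(366, 51).
Predictive mean over a 3-month window = T·E[λ|data] = 3·366/51 = 366/17.

366/17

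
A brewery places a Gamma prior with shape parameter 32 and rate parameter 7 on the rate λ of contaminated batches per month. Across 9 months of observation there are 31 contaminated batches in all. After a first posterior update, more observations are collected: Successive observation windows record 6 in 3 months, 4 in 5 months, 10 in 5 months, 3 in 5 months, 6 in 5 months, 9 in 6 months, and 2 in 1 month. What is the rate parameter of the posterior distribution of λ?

Total count 31 over total exposure 9 months.
After the first batch: Gamma(32 + 31, 7 + 9) = Gamma(63, 16).
Total count: 6 + 4 + 10 + 3 + 6 + 9 + 2 = 40.
Total exposure: 3 + 5 + 5 + 5 + 5 + 6 + 1 = 30 months.
After the second batch: Gamma(63 + 40, 16 + 30) = Gamma(103, 46).

46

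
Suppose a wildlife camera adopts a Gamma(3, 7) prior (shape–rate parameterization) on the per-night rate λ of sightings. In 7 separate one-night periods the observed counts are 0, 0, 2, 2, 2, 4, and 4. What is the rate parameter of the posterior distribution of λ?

14

Total count: 0 + 0 + 2 + 2 + 2 + 4 + 4 = 14.
Total exposure: 7 nights.
The Gamma prior is conjugate for the Poisson rate, so λ | data ~ Gamma(3+14, 7+7) = Gamma(17, 14).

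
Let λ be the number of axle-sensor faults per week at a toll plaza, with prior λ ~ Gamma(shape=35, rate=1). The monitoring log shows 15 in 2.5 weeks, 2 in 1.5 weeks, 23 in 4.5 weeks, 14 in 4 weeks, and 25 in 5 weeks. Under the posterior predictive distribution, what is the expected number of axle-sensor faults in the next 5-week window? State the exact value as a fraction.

Total count: 15 + 2 + 23 + 14 + 25 = 79.
Total exposure: 2.5 + 1.5 + 4.5 + 4 + 5 = 17.5 weeks.
Conjugate update: add total count to the shape and total exposure to the rate, giving Gamma(114, 37/2).
Predictive mean over a 5-week window = T·E[λ|data] = 5·114/(37/2) = 1140/37.

1140/37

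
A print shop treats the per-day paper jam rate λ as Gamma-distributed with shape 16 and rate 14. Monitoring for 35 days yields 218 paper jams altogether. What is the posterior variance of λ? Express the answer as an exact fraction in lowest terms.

Total count 218 over total exposure 35 days.
The Gamma prior is conjugate for the Poisson rate, so λ | data ~ Gamma(16+218, 14+35) = Gamma(234, 49).
Posterior variance = α'/β'² = 234/2401.

234/2401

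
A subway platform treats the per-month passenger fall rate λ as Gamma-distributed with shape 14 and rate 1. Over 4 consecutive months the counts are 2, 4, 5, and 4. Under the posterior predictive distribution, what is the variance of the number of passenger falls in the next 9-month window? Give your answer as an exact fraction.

3654/25

Total count: 2 + 4 + 5 + 4 = 15.
Total exposure: 4 months.
Gamma(α, β) with Poisson data over total exposure Σt gives posterior Gamma(α+Σx, β+Σt) = Gamma(29, 5).
The posterior predictive for a window of length T is Negative Binomial with variance T·α'·(β'+T)/β'² = 9·29·14/25 = 3654/25.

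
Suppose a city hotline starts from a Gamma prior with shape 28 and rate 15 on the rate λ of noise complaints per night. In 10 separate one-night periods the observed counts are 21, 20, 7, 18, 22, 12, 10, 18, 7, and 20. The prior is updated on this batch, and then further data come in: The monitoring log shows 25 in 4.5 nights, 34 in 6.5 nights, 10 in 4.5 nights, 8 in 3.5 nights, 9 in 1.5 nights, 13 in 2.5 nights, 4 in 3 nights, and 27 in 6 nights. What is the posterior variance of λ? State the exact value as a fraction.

Total count: 21 + 20 + 7 + 18 + 22 + 12 + 10 + 18 + 7 + 20 = 155.
Total exposure: 10 nights.
After the first batch: Gamma(28 + 155, 15 + 10) = Gamma(183, 25).
Total count: 25 + 34 + 10 + 8 + 9 + 13 + 4 + 27 = 130.
Total exposure: 4.5 + 6.5 + 4.5 + 3.5 + 1.5 + 2.5 + 3 + 6 = 32 nights.
After the second batch: Gamma(183 + 130, 25 + 32) = Gamma(313, 57).
Posterior variance = α'/β'² = 313/3249.

313/3249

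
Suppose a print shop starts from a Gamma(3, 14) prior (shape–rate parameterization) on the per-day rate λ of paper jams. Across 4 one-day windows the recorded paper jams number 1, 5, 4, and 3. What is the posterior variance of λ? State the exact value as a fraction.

4/81

Total count: 1 + 5 + 4 + 3 = 13.
Total exposure: 4 days.
Conjugate update: add total count to the shape and total exposure to the rate, giving Gamma(16, 18).
Posterior variance = α'/β'² = 16/324 = 4/81.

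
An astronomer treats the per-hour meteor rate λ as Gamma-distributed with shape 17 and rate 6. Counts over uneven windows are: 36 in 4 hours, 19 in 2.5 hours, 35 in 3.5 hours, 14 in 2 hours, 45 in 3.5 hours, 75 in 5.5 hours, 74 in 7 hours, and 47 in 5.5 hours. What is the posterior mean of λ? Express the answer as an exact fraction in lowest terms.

724/79

Total count: 36 + 19 + 35 + 14 + 45 + 75 + 74 + 47 = 345.
Total exposure: 4 + 2.5 + 3.5 + 2 + 3.5 + 5.5 + 7 + 5.5 = 33.5 hours.
Posterior: α' = 17 + 345 = 362, β' = 6 + 33.5 = 79/2.
Posterior mean = α'/β' = 362/(79/2) = 724/79.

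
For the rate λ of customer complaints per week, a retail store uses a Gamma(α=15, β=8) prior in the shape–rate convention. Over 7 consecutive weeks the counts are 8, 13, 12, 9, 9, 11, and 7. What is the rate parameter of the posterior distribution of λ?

15

Total count: 8 + 13 + 12 + 9 + 9 + 11 + 7 = 69.
Total exposure: 7 weeks.
Gamma(α, β) with Poisson data over total exposure Σt gives posterior Gamma(α+Σx, β+Σt) = Gamma(84, 15).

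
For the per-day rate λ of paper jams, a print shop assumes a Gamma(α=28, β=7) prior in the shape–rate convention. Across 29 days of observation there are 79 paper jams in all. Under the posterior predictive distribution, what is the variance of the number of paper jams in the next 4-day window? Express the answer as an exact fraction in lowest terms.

1070/81

Total count 79 over total exposure 29 days.
By Gamma–Poisson conjugacy, the posterior is Gamma(α + Σx, β + Σt) = Gamma(28 + 79, 7 + 29) = Gamma(107, 36).
The posterior predictive for a window of length T is Negative Binomial with variance T·α'·(β'+T)/β'² = 4·107·40/1296 = 1070/81.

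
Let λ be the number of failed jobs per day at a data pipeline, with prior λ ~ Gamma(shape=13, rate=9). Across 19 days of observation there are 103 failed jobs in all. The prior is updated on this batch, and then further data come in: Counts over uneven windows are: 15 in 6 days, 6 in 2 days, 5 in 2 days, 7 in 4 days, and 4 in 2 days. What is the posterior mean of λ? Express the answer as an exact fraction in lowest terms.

153/44

Total count 103 over total exposure 19 days.
After the first batch: Gamma(13 + 103, 9 + 19) = Gamma(116, 28).
Total count: 15 + 6 + 5 + 7 + 4 = 37.
Total exposure: 6 + 2 + 2 + 4 + 2 = 16 days.
After the second batch: Gamma(116 + 37, 28 + 16) = Gamma(153, 44).
Posterior mean = α'/β' = 153/44.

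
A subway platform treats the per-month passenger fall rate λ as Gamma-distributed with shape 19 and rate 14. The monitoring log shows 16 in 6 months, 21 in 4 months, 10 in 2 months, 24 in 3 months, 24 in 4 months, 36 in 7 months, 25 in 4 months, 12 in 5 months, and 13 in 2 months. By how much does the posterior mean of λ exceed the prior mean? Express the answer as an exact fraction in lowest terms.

Total count: 16 + 21 + 10 + 24 + 24 + 36 + 25 + 12 + 13 = 181.
Total exposure: 6 + 4 + 2 + 3 + 4 + 7 + 4 + 5 + 2 = 37 months.
Conjugate update: add total count to the shape and total exposure to the rate, giving Gamma(200, 51).
Posterior mean = 200/51 = 200/51; prior mean = 19/14 = 19/14. Difference = 200/51 − 19/14 = 1831/714.

1831/714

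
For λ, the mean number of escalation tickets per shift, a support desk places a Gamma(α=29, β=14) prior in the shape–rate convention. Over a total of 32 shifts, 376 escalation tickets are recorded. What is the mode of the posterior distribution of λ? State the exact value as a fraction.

202/23

Total count 376 over total exposure 32 shifts.
By Gamma–Poisson conjugacy, the posterior is Gamma(α + Σx, β + Σt) = Gamma(29 + 376, 14 + 32) = Gamma(405, 46).
Posterior mode = (α'−1)/β' = 404/46 = 202/23.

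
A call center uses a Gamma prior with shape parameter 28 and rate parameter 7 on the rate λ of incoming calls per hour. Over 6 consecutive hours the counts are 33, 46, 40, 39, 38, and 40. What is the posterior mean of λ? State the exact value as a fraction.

Total count: 33 + 46 + 40 + 39 + 38 + 40 = 236.
Total exposure: 6 hours.
Posterior: α' = 28 + 236 = 264, β' = 7 + 6 = 13.
Posterior mean = α'/β' = 264/13.

264/13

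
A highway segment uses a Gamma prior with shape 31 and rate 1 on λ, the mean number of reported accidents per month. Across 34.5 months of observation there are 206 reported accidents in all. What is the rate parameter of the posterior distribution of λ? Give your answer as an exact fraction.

Total count 206 over total exposure 34.5 months.
By Gamma–Poisson conjugacy, the posterior is Gamma(α + Σx, β + Σt) = Gamma(31 + 206, 1 + 34.5) = Gamma(237, 71/2).

71/2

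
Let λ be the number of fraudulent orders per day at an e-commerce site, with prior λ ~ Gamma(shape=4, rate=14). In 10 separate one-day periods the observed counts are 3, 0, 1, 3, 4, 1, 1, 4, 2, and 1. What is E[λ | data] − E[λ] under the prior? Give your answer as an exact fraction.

Total count: 3 + 0 + 1 + 3 + 4 + 1 + 1 + 4 + 2 + 1 = 20.
Total exposure: 10 days.
Gamma(α, β) with Poisson data over total exposure Σt gives posterior Gamma(α+Σx, β+Σt) = Gamma(24, 24).
Posterior mean = 24/24 = 1; prior mean = 4/14 = 2/7. Difference = 1 − 2/7 = 5/7.

5/7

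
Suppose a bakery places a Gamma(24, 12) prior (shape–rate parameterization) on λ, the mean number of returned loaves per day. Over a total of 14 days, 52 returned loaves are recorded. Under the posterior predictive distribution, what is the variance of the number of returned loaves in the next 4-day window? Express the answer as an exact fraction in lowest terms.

Total count 52 over total exposure 14 days.
By Gamma–Poisson conjugacy, the posterior is Gamma(α + Σx, β + Σt) = Gamma(24 + 52, 12 + 14) = Gamma(76, 26).
The posterior predictive for a window of length T is Negative Binomial with variance T·α'·(β'+T)/β'² = 4·76·30/676 = 2280/169.

2280/169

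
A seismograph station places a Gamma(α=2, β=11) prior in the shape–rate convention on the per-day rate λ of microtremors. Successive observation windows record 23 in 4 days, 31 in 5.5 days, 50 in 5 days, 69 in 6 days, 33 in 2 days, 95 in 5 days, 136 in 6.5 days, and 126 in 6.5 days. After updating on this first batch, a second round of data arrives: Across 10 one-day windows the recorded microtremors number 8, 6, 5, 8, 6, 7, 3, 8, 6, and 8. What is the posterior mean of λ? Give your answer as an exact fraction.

420/41

Total count: 23 + 31 + 50 + 69 + 33 + 95 + 136 + 126 = 563.
Total exposure: 4 + 5.5 + 5 + 6 + 2 + 5 + 6.5 + 6.5 = 40.5 days.
After the first batch: Gamma(2 + 563, 11 + 40.5) = Gamma(565, 103/2).
Total count: 8 + 6 + 5 + 8 + 6 + 7 + 3 + 8 + 6 + 8 = 65.
Total exposure: 10 days.
After the second batch: Gamma(565 + 65, 103/2 + 10) = Gamma(630, 123/2).
Posterior mean = α'/β' = 630/(123/2) = 420/41.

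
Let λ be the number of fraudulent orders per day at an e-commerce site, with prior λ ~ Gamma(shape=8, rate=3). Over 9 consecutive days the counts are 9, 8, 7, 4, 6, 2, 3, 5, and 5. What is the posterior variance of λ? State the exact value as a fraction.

19/48

Total count: 9 + 8 + 7 + 4 + 6 + 2 + 3 + 5 + 5 = 49.
Total exposure: 9 days.
Gamma(α, β) with Poisson data over total exposure Σt gives posterior Gamma(α+Σx, β+Σt) = Gamma(57, 12).
Posterior variance = α'/β'² = 57/144 = 19/48.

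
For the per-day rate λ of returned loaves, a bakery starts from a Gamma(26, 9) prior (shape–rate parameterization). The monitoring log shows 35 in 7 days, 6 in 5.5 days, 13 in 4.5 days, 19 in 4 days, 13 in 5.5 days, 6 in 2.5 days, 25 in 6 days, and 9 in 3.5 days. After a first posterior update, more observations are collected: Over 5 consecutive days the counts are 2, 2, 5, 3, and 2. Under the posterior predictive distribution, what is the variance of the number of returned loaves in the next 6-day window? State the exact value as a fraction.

Total count: 35 + 6 + 13 + 19 + 13 + 6 + 25 + 9 = 126.
Total exposure: 7 + 5.5 + 4.5 + 4 + 5.5 + 2.5 + 6 + 3.5 = 38.5 days.
After the first batch: Gamma(26 + 126, 9 + 38.5) = Gamma(152, 95/2).
Total count: 2 + 2 + 5 + 3 + 2 = 14.
Total exposure: 5 days.
After the second batch: Gamma(152 + 14, 95/2 + 5) = Gamma(166, 105/2).
The posterior predictive for a window of length T is Negative Binomial with variance T·α'·(β'+T)/β'² = 6·166·(117/2)/(11025/4) = 25896/1225.

25896/1225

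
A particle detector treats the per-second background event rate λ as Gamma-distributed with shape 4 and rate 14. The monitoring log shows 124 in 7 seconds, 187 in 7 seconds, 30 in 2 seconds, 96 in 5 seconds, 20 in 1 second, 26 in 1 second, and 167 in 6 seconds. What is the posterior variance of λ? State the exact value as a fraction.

Total count: 124 + 187 + 30 + 96 + 20 + 26 + 167 = 650.
Total exposure: 7 + 7 + 2 + 5 + 1 + 1 + 6 = 29 seconds.
By Gamma–Poisson conjugacy, the posterior is Gamma(α + Σx, β + Σt) = Gamma(4 + 650, 14 + 29) = Gamma(654, 43).
Posterior variance = α'/β'² = 654/1849.

654/1849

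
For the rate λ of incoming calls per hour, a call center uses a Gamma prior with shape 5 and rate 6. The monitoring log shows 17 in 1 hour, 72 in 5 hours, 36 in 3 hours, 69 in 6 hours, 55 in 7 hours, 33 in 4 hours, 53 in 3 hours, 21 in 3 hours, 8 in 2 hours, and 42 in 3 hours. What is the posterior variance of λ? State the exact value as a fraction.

411/1849

Total count: 17 + 72 + 36 + 69 + 55 + 33 + 53 + 21 + 8 + 42 = 406.
Total exposure: 1 + 5 + 3 + 6 + 7 + 4 + 3 + 3 + 2 + 3 = 37 hours.
Posterior: α' = 5 + 406 = 411, β' = 6 + 37 = 43.
Posterior variance = α'/β'² = 411/1849.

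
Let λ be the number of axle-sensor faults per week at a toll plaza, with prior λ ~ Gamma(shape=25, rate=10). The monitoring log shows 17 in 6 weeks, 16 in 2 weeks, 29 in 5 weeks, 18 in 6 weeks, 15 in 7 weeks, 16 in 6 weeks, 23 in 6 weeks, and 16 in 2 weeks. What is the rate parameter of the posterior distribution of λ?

50

Total count: 17 + 16 + 29 + 18 + 15 + 16 + 23 + 16 = 150.
Total exposure: 6 + 2 + 5 + 6 + 7 + 6 + 6 + 2 = 40 weeks.
The Gamma prior is conjugate for the Poisson rate, so λ | data ~ Gamma(25+150, 10+40) = Gamma(175, 50).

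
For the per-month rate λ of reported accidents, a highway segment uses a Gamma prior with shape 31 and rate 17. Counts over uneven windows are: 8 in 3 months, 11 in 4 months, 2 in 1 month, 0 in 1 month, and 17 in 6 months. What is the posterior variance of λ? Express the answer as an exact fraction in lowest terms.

Total count: 8 + 11 + 2 + 0 + 17 = 38.
Total exposure: 3 + 4 + 1 + 1 + 6 = 15 months.
Conjugate update: add total count to the shape and total exposure to the rate, giving Gamma(69, 32).
Posterior variance = α'/β'² = 69/1024.

69/1024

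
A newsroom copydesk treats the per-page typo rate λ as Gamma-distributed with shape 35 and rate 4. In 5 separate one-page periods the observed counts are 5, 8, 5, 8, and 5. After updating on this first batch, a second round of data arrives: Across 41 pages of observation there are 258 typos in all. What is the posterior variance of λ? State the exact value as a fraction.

Total count: 5 + 8 + 5 + 8 + 5 = 31.
Total exposure: 5 pages.
After the first batch: Gamma(35 + 31, 4 + 5) = Gamma(66, 9).
Total count 258 over total exposure 41 pages.
After the second batch: Gamma(66 + 258, 9 + 41) = Gamma(324, 50).
Posterior variance = α'/β'² = 324/2500 = 81/625.

81/625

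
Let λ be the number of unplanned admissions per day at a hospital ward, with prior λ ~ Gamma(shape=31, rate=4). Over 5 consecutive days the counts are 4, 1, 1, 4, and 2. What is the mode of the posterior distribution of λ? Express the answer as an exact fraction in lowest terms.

14/3

Total count: 4 + 1 + 1 + 4 + 2 = 12.
Total exposure: 5 days.
The Gamma prior is conjugate for the Poisson rate, so λ | data ~ Gamma(31+12, 4+5) = Gamma(43, 9).
Posterior mode = (α'−1)/β' = 42/9 = 14/3.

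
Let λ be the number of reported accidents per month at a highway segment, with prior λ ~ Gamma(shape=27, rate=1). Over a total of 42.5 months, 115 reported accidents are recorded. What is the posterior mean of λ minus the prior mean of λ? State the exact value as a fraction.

Total count 115 over total exposure 42.5 months.
Gamma(α, β) with Poisson data over total exposure Σt gives posterior Gamma(α+Σx, β+Σt) = Gamma(142, 87/2).
Posterior mean = 142/(87/2) = 284/87; prior mean = 27/1 = 27. Difference = 284/87 − 27 = -2065/87.

-2065/87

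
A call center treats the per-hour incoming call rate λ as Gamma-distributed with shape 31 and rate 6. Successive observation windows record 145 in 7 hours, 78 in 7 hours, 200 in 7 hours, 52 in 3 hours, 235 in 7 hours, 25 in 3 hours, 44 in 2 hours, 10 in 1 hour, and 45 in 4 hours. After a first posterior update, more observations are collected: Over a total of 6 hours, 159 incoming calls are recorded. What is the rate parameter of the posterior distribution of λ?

53

Total count: 145 + 78 + 200 + 52 + 235 + 25 + 44 + 10 + 45 = 834.
Total exposure: 7 + 7 + 7 + 3 + 7 + 3 + 2 + 1 + 4 = 41 hours.
After the first batch: Gamma(31 + 834, 6 + 41) = Gamma(865, 47).
Total count 159 over total exposure 6 hours.
After the second batch: Gamma(865 + 159, 47 + 6) = Gamma(1024, 53).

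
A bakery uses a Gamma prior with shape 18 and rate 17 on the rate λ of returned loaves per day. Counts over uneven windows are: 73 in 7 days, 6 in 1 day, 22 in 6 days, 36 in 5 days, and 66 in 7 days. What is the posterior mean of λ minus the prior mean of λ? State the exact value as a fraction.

2983/731

Total count: 73 + 6 + 22 + 36 + 66 = 203.
Total exposure: 7 + 1 + 6 + 5 + 7 = 26 days.
The Gamma prior is conjugate for the Poisson rate, so λ | data ~ Gamma(18+203, 17+26) = Gamma(221, 43).
Posterior mean = 221/43 = 221/43; prior mean = 18/17 = 18/17. Difference = 221/43 − 18/17 = 2983/731.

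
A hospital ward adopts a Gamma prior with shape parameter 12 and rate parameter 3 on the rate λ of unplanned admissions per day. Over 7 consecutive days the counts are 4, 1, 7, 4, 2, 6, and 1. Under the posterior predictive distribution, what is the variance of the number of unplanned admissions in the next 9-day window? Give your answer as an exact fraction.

Total count: 4 + 1 + 7 + 4 + 2 + 6 + 1 = 25.
Total exposure: 7 days.
The Gamma prior is conjugate for the Poisson rate, so λ | data ~ Gamma(12+25, 3+7) = Gamma(37, 10).
The posterior predictive for a window of length T is Negative Binomial with variance T·α'·(β'+T)/β'² = 9·37·19/100 = 6327/100.

6327/100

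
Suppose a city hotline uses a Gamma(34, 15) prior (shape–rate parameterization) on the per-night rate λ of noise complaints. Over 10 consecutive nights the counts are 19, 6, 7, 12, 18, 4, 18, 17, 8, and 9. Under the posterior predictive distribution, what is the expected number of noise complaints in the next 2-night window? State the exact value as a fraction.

304/25

Total count: 19 + 6 + 7 + 12 + 18 + 4 + 18 + 17 + 8 + 9 = 118.
Total exposure: 10 nights.
Posterior: α' = 34 + 118 = 152, β' = 15 + 10 = 25.
Predictive mean over a 2-night window = T·E[λ|data] = 2·152/25 = 304/25.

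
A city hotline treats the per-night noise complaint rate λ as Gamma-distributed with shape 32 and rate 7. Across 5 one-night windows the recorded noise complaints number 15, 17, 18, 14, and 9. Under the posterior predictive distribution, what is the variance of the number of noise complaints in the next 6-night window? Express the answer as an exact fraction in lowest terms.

315/4

Total count: 15 + 17 + 18 + 14 + 9 = 73.
Total exposure: 5 nights.
Gamma(α, β) with Poisson data over total exposure Σt gives posterior Gamma(α+Σx, β+Σt) = Gamma(105, 12).
The posterior predictive for a window of length T is Negative Binomial with variance T·α'·(β'+T)/β'² = 6·105·18/144 = 315/4.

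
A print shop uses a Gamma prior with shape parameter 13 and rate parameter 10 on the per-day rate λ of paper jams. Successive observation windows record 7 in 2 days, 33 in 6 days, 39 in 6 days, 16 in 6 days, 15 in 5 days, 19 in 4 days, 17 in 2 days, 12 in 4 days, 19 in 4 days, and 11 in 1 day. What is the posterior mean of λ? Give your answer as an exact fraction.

201/50

Total count: 7 + 33 + 39 + 16 + 15 + 19 + 17 + 12 + 19 + 11 = 188.
Total exposure: 2 + 6 + 6 + 6 + 5 + 4 + 2 + 4 + 4 + 1 = 40 days.
Posterior: α' = 13 + 188 = 201, β' = 10 + 40 = 50.
Posterior mean = α'/β' = 201/50.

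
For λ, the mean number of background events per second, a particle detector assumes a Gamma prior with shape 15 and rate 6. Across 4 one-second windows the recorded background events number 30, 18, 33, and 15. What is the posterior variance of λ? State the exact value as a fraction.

Total count: 30 + 18 + 33 + 15 = 96.
Total exposure: 4 seconds.
The Gamma prior is conjugate for the Poisson rate, so λ | data ~ Gamma(15+96, 6+4) = Gamma(111, 10).
Posterior variance = α'/β'² = 111/100.

111/100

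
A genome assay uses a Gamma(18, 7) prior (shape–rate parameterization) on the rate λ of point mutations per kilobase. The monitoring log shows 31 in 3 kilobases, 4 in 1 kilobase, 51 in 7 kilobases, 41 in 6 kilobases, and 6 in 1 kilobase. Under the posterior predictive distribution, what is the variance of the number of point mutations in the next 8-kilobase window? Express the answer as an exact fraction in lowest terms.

39864/625

Total count: 31 + 4 + 51 + 41 + 6 = 133.
Total exposure: 3 + 1 + 7 + 6 + 1 = 18 kilobases.
Gamma(α, β) with Poisson data over total exposure Σt gives posterior Gamma(α+Σx, β+Σt) = Gamma(151, 25).
The posterior predictive for a window of length T is Negative Binomial with variance T·α'·(β'+T)/β'² = 8·151·33/625 = 39864/625.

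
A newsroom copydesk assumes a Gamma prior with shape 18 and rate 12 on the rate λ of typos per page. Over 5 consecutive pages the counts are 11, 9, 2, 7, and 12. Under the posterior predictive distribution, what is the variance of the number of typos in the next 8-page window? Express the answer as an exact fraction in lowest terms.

Total count: 11 + 9 + 2 + 7 + 12 = 41.
Total exposure: 5 pages.
Gamma(α, β) with Poisson data over total exposure Σt gives posterior Gamma(α+Σx, β+Σt) = Gamma(59, 17).
The posterior predictive for a window of length T is Negative Binomial with variance T·α'·(β'+T)/β'² = 8·59·25/289 = 11800/289.

11800/289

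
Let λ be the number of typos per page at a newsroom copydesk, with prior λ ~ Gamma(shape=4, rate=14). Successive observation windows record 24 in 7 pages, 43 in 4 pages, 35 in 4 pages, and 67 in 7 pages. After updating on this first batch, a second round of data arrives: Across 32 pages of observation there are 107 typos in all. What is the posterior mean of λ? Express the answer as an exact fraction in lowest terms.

Total count: 24 + 43 + 35 + 67 = 169.
Total exposure: 7 + 4 + 4 + 7 = 22 pages.
After the first batch: Gamma(4 + 169, 14 + 22) = Gamma(173, 36).
Total count 107 over total exposure 32 pages.
After the second batch: Gamma(173 + 107, 36 + 32) = Gamma(280, 68).
Posterior mean = α'/β' = 280/68 = 70/17.

70/17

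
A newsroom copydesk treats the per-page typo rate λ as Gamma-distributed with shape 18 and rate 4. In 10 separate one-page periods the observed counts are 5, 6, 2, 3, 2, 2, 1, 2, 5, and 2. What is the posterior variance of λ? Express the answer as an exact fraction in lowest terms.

12/49

Total count: 5 + 6 + 2 + 3 + 2 + 2 + 1 + 2 + 5 + 2 = 30.
Total exposure: 10 pages.
By Gamma–Poisson conjugacy, the posterior is Gamma(α + Σx, β + Σt) = Gamma(18 + 30, 4 + 10) = Gamma(48, 14).
Posterior variance = α'/β'² = 48/196 = 12/49.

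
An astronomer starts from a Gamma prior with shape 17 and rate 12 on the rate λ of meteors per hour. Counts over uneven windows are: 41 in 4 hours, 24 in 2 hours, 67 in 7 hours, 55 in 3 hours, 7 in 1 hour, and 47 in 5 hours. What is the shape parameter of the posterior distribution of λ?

258

Total count: 41 + 24 + 67 + 55 + 7 + 47 = 241.
Total exposure: 4 + 2 + 7 + 3 + 1 + 5 = 22 hours.
Gamma(α, β) with Poisson data over total exposure Σt gives posterior Gamma(α+Σx, β+Σt) = Gamma(258, 34).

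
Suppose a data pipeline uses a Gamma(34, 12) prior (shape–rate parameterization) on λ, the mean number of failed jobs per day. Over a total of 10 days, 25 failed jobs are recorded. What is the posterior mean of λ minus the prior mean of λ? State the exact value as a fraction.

Total count 25 over total exposure 10 days.
The Gamma prior is conjugate for the Poisson rate, so λ | data ~ Gamma(34+25, 12+10) = Gamma(59, 22).
Posterior mean = 59/22 = 59/22; prior mean = 34/12 = 17/6. Difference = 59/22 − 17/6 = -5/33.

-5/33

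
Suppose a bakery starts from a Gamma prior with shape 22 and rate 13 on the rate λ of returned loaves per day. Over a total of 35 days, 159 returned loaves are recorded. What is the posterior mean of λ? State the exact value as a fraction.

Total count 159 over total exposure 35 days.
The Gamma prior is conjugate for the Poisson rate, so λ | data ~ Gamma(22+159, 13+35) = Gamma(181, 48).
Posterior mean = α'/β' = 181/48.

181/48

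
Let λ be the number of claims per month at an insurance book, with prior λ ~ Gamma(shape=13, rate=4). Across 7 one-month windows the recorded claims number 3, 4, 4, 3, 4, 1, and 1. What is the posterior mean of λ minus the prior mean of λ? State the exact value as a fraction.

Total count: 3 + 4 + 4 + 3 + 4 + 1 + 1 = 20.
Total exposure: 7 months.
By Gamma–Poisson conjugacy, the posterior is Gamma(α + Σx, β + Σt) = Gamma(13 + 20, 4 + 7) = Gamma(33, 11).
Posterior mean = 33/11 = 3; prior mean = 13/4 = 13/4. Difference = 3 − 13/4 = -1/4.

-1/4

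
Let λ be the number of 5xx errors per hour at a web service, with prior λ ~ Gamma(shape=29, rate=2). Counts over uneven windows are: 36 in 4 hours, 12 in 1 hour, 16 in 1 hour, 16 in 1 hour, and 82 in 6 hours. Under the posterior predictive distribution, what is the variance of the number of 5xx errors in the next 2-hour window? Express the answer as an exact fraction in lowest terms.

Total count: 36 + 12 + 16 + 16 + 82 = 162.
Total exposure: 4 + 1 + 1 + 1 + 6 = 13 hours.
Conjugate update: add total count to the shape and total exposure to the rate, giving Gamma(191, 15).
The posterior predictive for a window of length T is Negative Binomial with variance T·α'·(β'+T)/β'² = 2·191·17/225 = 6494/225.

6494/225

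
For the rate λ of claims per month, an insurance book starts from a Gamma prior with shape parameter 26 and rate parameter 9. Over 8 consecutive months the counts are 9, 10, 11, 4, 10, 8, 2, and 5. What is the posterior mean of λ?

Total count: 9 + 10 + 11 + 4 + 10 + 8 + 2 + 5 = 59.
Total exposure: 8 months.
The Gamma prior is conjugate for the Poisson rate, so λ | data ~ Gamma(26+59, 9+8) = Gamma(85, 17).
Posterior mean = α'/β' = 85/17 = 5.

5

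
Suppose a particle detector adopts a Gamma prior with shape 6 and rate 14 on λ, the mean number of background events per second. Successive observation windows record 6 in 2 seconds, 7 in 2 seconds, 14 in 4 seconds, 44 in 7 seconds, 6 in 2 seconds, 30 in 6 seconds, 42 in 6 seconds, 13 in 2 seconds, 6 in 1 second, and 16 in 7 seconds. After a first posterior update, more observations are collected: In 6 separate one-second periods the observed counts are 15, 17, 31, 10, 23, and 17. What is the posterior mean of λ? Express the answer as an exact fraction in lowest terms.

Total count: 6 + 7 + 14 + 44 + 6 + 30 + 42 + 13 + 6 + 16 = 184.
Total exposure: 2 + 2 + 4 + 7 + 2 + 6 + 6 + 2 + 1 + 7 = 39 seconds.
After the first batch: Gamma(6 + 184, 14 + 39) = Gamma(190, 53).
Total count: 15 + 17 + 31 + 10 + 23 + 17 = 113.
Total exposure: 6 seconds.
After the second batch: Gamma(190 + 113, 53 + 6) = Gamma(303, 59).
Posterior mean = α'/β' = 303/59.

303/59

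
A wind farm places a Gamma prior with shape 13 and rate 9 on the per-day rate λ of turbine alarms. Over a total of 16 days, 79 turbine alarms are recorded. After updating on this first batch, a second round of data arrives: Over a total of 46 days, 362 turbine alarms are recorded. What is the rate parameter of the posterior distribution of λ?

71

Total count 79 over total exposure 16 days.
After the first batch: Gamma(13 + 79, 9 + 16) = Gamma(92, 25).
Total count 362 over total exposure 46 days.
After the second batch: Gamma(92 + 362, 25 + 46) = Gamma(454, 71).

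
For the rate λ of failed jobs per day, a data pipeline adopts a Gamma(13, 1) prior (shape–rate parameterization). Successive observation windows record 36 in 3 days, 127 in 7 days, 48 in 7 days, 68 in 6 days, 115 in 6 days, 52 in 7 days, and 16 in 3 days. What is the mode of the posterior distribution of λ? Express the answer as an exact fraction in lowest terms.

237/20

Total count: 36 + 127 + 48 + 68 + 115 + 52 + 16 = 462.
Total exposure: 3 + 7 + 7 + 6 + 6 + 7 + 3 = 39 days.
Conjugate update: add total count to the shape and total exposure to the rate, giving Gamma(475, 40).
Posterior mode = (α'−1)/β' = 474/40 = 237/20.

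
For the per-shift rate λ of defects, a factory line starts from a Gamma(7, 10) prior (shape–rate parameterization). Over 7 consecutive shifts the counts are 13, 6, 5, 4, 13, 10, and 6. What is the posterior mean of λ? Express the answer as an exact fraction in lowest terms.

64/17

Total count: 13 + 6 + 5 + 4 + 13 + 10 + 6 = 57.
Total exposure: 7 shifts.
By Gamma–Poisson conjugacy, the posterior is Gamma(α + Σx, β + Σt) = Gamma(7 + 57, 10 + 7) = Gamma(64, 17).
Posterior mean = α'/β' = 64/17.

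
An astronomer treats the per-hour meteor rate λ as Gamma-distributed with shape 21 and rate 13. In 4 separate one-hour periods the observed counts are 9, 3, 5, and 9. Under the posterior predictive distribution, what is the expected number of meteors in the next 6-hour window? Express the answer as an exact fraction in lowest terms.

Total count: 9 + 3 + 5 + 9 = 26.
Total exposure: 4 hours.
Gamma(α, β) with Poisson data over total exposure Σt gives posterior Gamma(α+Σx, β+Σt) = Gamma(47, 17).
Predictive mean over a 6-hour window = T·E[λ|data] = 6·47/17 = 282/17.

282/17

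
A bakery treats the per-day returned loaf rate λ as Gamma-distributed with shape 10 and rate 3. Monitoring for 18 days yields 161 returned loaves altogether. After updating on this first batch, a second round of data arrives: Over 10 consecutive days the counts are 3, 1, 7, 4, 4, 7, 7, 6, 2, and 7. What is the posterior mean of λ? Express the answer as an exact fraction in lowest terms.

219/31

Total count 161 over total exposure 18 days.
After the first batch: Gamma(10 + 161, 3 + 18) = Gamma(171, 21).
Total count: 3 + 1 + 7 + 4 + 4 + 7 + 7 + 6 + 2 + 7 = 48.
Total exposure: 10 days.
After the second batch: Gamma(171 + 48, 21 + 10) = Gamma(219, 31).
Posterior mean = α'/β' = 219/31.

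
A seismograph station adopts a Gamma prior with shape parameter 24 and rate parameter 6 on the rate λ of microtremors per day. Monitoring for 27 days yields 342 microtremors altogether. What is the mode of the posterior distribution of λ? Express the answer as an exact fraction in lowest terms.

Total count 342 over total exposure 27 days.
Posterior: α' = 24 + 342 = 366, β' = 6 + 27 = 33.
Posterior mode = (α'−1)/β' = 365/33.

365/33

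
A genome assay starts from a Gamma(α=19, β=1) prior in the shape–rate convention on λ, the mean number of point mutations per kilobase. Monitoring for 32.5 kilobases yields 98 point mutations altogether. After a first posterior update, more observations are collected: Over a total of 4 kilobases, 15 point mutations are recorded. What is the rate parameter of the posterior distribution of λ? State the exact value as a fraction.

75/2

Total count 98 over total exposure 32.5 kilobases.
After the first batch: Gamma(19 + 98, 1 + 32.5) = Gamma(117, 67/2).
Total count 15 over total exposure 4 kilobases.
After the second batch: Gamma(117 + 15, 67/2 + 4) = Gamma(132, 75/2).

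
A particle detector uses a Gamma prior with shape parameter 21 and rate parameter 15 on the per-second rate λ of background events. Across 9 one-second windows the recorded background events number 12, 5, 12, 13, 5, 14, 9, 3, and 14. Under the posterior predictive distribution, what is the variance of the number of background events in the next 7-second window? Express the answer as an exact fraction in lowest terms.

651/16

Total count: 12 + 5 + 12 + 13 + 5 + 14 + 9 + 3 + 14 = 87.
Total exposure: 9 seconds.
By Gamma–Poisson conjugacy, the posterior is Gamma(α + Σx, β + Σt) = Gamma(21 + 87, 15 + 9) = Gamma(108, 24).
The posterior predictive for a window of length T is Negative Binomial with variance T·α'·(β'+T)/β'² = 7·108·31/576 = 651/16.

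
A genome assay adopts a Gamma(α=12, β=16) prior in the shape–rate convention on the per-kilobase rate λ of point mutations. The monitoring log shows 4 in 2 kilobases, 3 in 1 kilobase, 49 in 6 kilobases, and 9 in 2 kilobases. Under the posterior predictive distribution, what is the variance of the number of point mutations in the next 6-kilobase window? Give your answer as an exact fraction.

1694/81

Total count: 4 + 3 + 49 + 9 = 65.
Total exposure: 2 + 1 + 6 + 2 = 11 kilobases.
Conjugate update: add total count to the shape and total exposure to the rate, giving Gamma(77, 27).
The posterior predictive for a window of length T is Negative Binomial with variance T·α'·(β'+T)/β'² = 6·77·33/729 = 1694/81.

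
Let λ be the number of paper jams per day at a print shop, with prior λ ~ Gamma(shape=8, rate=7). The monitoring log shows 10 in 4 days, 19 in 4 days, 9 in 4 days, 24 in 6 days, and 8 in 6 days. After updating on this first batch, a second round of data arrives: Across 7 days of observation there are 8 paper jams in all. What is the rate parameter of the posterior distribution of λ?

38

Total count: 10 + 19 + 9 + 24 + 8 = 70.
Total exposure: 4 + 4 + 4 + 6 + 6 = 24 days.
After the first batch: Gamma(8 + 70, 7 + 24) = Gamma(78, 31).
Total count 8 over total exposure 7 days.
After the second batch: Gamma(78 + 8, 31 + 7) = Gamma(86, 38).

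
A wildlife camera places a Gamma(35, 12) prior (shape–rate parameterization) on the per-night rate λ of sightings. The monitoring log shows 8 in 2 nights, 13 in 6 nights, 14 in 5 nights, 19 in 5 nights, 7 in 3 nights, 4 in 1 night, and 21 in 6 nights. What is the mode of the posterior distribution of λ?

Total count: 8 + 13 + 14 + 19 + 7 + 4 + 21 = 86.
Total exposure: 2 + 6 + 5 + 5 + 3 + 1 + 6 = 28 nights.
Gamma(α, β) with Poisson data over total exposure Σt gives posterior Gamma(α+Σx, β+Σt) = Gamma(121, 40).
Posterior mode = (α'−1)/β' = 120/40 = 3.

3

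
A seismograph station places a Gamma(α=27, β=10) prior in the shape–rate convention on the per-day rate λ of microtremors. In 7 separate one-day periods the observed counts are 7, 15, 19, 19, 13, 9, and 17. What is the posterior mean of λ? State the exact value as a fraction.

Total count: 7 + 15 + 19 + 19 + 13 + 9 + 17 = 99.
Total exposure: 7 days.
By Gamma–Poisson conjugacy, the posterior is Gamma(α + Σx, β + Σt) = Gamma(27 + 99, 10 + 7) = Gamma(126, 17).
Posterior mean = α'/β' = 126/17.

126/17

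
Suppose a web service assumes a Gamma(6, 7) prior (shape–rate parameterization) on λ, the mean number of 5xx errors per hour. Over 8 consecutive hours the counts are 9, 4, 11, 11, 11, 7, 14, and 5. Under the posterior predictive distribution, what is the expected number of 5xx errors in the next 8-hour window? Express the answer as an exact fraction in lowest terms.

208/5

Total count: 9 + 4 + 11 + 11 + 11 + 7 + 14 + 5 = 72.
Total exposure: 8 hours.
Conjugate update: add total count to the shape and total exposure to the rate, giving Gamma(78, 15).
Predictive mean over an 8-hour window = T·E[λ|data] = 8·78/15 = 208/5.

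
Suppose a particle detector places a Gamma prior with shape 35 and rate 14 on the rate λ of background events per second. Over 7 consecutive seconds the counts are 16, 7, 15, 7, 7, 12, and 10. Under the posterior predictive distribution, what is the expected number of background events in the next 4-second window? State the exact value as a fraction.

436/21

Total count: 16 + 7 + 15 + 7 + 7 + 12 + 10 = 74.
Total exposure: 7 seconds.
Gamma(α, β) with Poisson data over total exposure Σt gives posterior Gamma(α+Σx, β+Σt) = Gamma(109, 21).
Predictive mean over a 4-second window = T·E[λ|data] = 4·109/21 = 436/21.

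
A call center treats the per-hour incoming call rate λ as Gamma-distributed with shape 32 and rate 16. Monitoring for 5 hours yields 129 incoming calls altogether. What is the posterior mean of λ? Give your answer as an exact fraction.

23/3

Total count 129 over total exposure 5 hours.
Posterior: α' = 32 + 129 = 161, β' = 16 + 5 = 21.
Posterior mean = α'/β' = 161/21 = 23/3.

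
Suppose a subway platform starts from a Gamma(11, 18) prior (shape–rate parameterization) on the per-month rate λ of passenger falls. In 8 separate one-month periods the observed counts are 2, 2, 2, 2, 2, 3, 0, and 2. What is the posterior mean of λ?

Total count: 2 + 2 + 2 + 2 + 2 + 3 + 0 + 2 = 15.
Total exposure: 8 months.
Posterior: α' = 11 + 15 = 26, β' = 18 + 8 = 26.
Posterior mean = α'/β' = 26/26 = 1.

1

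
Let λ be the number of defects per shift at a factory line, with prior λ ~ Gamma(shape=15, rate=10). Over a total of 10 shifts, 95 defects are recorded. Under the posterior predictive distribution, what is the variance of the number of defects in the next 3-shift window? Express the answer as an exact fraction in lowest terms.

Total count 95 over total exposure 10 shifts.
The Gamma prior is conjugate for the Poisson rate, so λ | data ~ Gamma(15+95, 10+10) = Gamma(110, 20).
The posterior predictive for a window of length T is Negative Binomial with variance T·α'·(β'+T)/β'² = 3·110·23/400 = 759/40.

759/40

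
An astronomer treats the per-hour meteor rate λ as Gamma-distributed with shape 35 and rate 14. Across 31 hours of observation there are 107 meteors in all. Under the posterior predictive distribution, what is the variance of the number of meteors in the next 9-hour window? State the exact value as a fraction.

852/25

Total count 107 over total exposure 31 hours.
By Gamma–Poisson conjugacy, the posterior is Gamma(α + Σx, β + Σt) = Gamma(35 + 107, 14 + 31) = Gamma(142, 45).
The posterior predictive for a window of length T is Negative Binomial with variance T·α'·(β'+T)/β'² = 9·142·54/2025 = 852/25.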